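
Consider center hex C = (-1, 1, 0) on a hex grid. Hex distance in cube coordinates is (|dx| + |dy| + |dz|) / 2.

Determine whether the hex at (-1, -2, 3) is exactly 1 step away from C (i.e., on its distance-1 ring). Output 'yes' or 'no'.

|px - cx| = |-1 - (-1)| = 0
|py - cy| = |-2 - 1| = 3
|pz - cz| = |3 - 0| = 3
distance = (0+3+3)/2 = 6/2 = 3
radius = 1; distance != radius -> no

Answer: no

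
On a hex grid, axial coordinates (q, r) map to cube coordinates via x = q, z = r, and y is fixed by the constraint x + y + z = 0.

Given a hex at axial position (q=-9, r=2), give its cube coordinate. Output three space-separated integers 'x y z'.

Answer: -9 7 2

Derivation:
x = q = -9
z = r = 2
y = -x - z = -(-9) - (2) = 7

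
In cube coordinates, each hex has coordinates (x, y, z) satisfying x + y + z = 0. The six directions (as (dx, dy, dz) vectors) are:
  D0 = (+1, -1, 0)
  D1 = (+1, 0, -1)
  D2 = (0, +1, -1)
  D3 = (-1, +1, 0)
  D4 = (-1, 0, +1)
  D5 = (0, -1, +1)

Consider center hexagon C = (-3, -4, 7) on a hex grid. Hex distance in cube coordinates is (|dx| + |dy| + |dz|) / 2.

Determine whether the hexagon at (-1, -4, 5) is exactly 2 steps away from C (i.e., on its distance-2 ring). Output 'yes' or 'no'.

Answer: yes

Derivation:
|px - cx| = |-1 - (-3)| = 2
|py - cy| = |-4 - (-4)| = 0
|pz - cz| = |5 - 7| = 2
distance = (2+0+2)/2 = 4/2 = 2
radius = 2; distance == radius -> yes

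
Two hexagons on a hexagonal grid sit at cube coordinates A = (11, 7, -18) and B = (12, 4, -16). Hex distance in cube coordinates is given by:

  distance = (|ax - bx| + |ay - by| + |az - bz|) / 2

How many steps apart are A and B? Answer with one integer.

Answer: 3

Derivation:
|ax - bx| = |11 - 12| = 1
|ay - by| = |7 - 4| = 3
|az - bz| = |-18 - (-16)| = 2
distance = (1 + 3 + 2) / 2 = 6 / 2 = 3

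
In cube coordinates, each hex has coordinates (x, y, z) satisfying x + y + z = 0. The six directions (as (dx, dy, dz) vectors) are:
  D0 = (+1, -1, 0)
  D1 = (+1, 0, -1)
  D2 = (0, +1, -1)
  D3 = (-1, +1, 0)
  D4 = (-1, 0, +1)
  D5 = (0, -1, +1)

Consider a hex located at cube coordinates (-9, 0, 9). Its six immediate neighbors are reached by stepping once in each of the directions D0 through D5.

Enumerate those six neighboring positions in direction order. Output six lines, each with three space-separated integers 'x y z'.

Answer: -8 -1 9
-8 0 8
-9 1 8
-10 1 9
-10 0 10
-9 -1 10

Derivation:
Center: (-9, 0, 9). Add each direction:
  D0: (-9, 0, 9) + (1, -1, 0) = (-8, -1, 9)
  D1: (-9, 0, 9) + (1, 0, -1) = (-8, 0, 8)
  D2: (-9, 0, 9) + (0, 1, -1) = (-9, 1, 8)
  D3: (-9, 0, 9) + (-1, 1, 0) = (-10, 1, 9)
  D4: (-9, 0, 9) + (-1, 0, 1) = (-10, 0, 10)
  D5: (-9, 0, 9) + (0, -1, 1) = (-9, -1, 10)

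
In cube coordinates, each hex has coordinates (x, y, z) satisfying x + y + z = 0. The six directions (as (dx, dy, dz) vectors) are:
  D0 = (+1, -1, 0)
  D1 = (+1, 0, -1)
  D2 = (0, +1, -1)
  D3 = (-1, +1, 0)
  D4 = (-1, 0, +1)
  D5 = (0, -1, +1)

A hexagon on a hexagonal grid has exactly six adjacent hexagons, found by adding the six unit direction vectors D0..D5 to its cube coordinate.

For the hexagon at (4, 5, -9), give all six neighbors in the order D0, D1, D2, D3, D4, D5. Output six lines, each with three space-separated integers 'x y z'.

Center: (4, 5, -9). Add each direction:
  D0: (4, 5, -9) + (1, -1, 0) = (5, 4, -9)
  D1: (4, 5, -9) + (1, 0, -1) = (5, 5, -10)
  D2: (4, 5, -9) + (0, 1, -1) = (4, 6, -10)
  D3: (4, 5, -9) + (-1, 1, 0) = (3, 6, -9)
  D4: (4, 5, -9) + (-1, 0, 1) = (3, 5, -8)
  D5: (4, 5, -9) + (0, -1, 1) = (4, 4, -8)

Answer: 5 4 -9
5 5 -10
4 6 -10
3 6 -9
3 5 -8
4 4 -8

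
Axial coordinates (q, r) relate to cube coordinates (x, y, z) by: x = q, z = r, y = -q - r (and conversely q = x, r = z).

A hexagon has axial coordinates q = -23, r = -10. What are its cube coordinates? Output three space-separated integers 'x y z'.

Answer: -23 33 -10

Derivation:
x = q = -23
z = r = -10
y = -x - z = -(-23) - (-10) = 33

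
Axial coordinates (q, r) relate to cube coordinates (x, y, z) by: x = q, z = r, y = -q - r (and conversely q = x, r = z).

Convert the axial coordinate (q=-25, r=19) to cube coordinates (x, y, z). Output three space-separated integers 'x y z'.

Answer: -25 6 19

Derivation:
x = q = -25
z = r = 19
y = -x - z = -(-25) - (19) = 6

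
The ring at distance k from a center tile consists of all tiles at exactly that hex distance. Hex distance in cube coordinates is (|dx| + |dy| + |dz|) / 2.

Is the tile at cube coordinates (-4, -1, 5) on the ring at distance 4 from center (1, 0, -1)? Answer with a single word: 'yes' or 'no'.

|px - cx| = |-4 - 1| = 5
|py - cy| = |-1 - 0| = 1
|pz - cz| = |5 - (-1)| = 6
distance = (5+1+6)/2 = 12/2 = 6
radius = 4; distance != radius -> no

Answer: no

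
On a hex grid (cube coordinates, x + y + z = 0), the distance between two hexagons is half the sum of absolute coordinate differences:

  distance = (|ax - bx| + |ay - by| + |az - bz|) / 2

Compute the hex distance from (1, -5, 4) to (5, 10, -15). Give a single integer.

|ax - bx| = |1 - 5| = 4
|ay - by| = |-5 - 10| = 15
|az - bz| = |4 - (-15)| = 19
distance = (4 + 15 + 19) / 2 = 38 / 2 = 19

Answer: 19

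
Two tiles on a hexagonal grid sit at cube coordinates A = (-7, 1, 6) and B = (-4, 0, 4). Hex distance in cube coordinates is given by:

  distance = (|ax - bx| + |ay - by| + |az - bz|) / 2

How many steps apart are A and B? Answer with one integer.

|ax - bx| = |-7 - (-4)| = 3
|ay - by| = |1 - 0| = 1
|az - bz| = |6 - 4| = 2
distance = (3 + 1 + 2) / 2 = 6 / 2 = 3

Answer: 3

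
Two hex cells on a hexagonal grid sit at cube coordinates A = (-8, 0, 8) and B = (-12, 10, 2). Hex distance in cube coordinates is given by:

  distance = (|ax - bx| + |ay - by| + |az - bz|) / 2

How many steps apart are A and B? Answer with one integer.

|ax - bx| = |-8 - (-12)| = 4
|ay - by| = |0 - 10| = 10
|az - bz| = |8 - 2| = 6
distance = (4 + 10 + 6) / 2 = 20 / 2 = 10

Answer: 10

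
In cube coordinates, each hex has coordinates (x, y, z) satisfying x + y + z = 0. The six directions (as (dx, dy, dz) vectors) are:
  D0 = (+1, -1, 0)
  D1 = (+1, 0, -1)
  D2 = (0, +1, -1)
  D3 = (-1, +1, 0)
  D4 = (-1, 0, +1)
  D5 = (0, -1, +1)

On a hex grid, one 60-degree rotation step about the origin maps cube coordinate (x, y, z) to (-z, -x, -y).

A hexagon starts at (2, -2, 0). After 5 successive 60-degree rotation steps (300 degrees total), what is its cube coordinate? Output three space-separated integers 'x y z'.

Answer: 2 0 -2

Derivation:
Start: (2, -2, 0)
Step 1: (2, -2, 0) -> (-(0), -(2), -(-2)) = (0, -2, 2)
Step 2: (0, -2, 2) -> (-(2), -(0), -(-2)) = (-2, 0, 2)
Step 3: (-2, 0, 2) -> (-(2), -(-2), -(0)) = (-2, 2, 0)
Step 4: (-2, 2, 0) -> (-(0), -(-2), -(2)) = (0, 2, -2)
Step 5: (0, 2, -2) -> (-(-2), -(0), -(2)) = (2, 0, -2)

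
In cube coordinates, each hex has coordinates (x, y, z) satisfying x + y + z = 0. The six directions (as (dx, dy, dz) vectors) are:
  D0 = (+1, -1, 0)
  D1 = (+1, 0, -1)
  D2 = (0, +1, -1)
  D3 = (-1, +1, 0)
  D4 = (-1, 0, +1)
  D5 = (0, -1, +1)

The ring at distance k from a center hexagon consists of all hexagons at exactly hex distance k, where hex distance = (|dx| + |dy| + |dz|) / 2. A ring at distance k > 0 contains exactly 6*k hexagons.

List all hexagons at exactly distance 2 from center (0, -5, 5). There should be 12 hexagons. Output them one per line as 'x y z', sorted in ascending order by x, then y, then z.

Answer: -2 -5 7
-2 -4 6
-2 -3 5
-1 -6 7
-1 -3 4
0 -7 7
0 -3 3
1 -7 6
1 -4 3
2 -7 5
2 -6 4
2 -5 3

Derivation:
Walk ring at distance 2 from (0, -5, 5):
Start at center + D4*2 = (-2, -5, 7)
  hex 0: (-2, -5, 7)
  hex 1: (-1, -6, 7)
  hex 2: (0, -7, 7)
  hex 3: (1, -7, 6)
  hex 4: (2, -7, 5)
  hex 5: (2, -6, 4)
  hex 6: (2, -5, 3)
  hex 7: (1, -4, 3)
  hex 8: (0, -3, 3)
  hex 9: (-1, -3, 4)
  hex 10: (-2, -3, 5)
  hex 11: (-2, -4, 6)
Sorted: 12 hexes.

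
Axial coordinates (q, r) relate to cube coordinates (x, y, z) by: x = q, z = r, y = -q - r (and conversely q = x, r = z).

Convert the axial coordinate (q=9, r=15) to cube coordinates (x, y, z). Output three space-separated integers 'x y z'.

x = q = 9
z = r = 15
y = -x - z = -(9) - (15) = -24

Answer: 9 -24 15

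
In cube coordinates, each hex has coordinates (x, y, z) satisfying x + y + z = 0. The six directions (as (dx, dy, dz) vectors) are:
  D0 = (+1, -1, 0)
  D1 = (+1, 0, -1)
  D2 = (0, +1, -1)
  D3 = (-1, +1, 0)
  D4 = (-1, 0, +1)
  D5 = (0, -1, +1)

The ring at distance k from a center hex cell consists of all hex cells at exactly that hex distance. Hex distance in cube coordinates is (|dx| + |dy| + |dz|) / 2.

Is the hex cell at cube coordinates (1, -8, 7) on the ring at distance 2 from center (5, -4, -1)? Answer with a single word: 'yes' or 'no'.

|px - cx| = |1 - 5| = 4
|py - cy| = |-8 - (-4)| = 4
|pz - cz| = |7 - (-1)| = 8
distance = (4+4+8)/2 = 16/2 = 8
radius = 2; distance != radius -> no

Answer: no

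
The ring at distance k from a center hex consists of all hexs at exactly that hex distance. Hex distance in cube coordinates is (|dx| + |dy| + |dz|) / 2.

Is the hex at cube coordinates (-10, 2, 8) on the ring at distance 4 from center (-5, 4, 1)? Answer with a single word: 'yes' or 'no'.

Answer: no

Derivation:
|px - cx| = |-10 - (-5)| = 5
|py - cy| = |2 - 4| = 2
|pz - cz| = |8 - 1| = 7
distance = (5+2+7)/2 = 14/2 = 7
radius = 4; distance != radius -> no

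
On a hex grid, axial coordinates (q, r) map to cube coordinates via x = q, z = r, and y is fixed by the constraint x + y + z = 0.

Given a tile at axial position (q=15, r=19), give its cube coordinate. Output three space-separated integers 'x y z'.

Answer: 15 -34 19

Derivation:
x = q = 15
z = r = 19
y = -x - z = -(15) - (19) = -34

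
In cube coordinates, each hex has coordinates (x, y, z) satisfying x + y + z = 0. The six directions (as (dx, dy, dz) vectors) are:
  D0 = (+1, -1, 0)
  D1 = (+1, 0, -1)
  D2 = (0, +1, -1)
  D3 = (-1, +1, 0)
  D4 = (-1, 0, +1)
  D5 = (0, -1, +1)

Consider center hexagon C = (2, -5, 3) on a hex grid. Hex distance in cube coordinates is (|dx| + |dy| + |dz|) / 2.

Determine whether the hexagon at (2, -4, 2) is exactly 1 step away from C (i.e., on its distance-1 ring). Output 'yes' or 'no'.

|px - cx| = |2 - 2| = 0
|py - cy| = |-4 - (-5)| = 1
|pz - cz| = |2 - 3| = 1
distance = (0+1+1)/2 = 2/2 = 1
radius = 1; distance == radius -> yes

Answer: yes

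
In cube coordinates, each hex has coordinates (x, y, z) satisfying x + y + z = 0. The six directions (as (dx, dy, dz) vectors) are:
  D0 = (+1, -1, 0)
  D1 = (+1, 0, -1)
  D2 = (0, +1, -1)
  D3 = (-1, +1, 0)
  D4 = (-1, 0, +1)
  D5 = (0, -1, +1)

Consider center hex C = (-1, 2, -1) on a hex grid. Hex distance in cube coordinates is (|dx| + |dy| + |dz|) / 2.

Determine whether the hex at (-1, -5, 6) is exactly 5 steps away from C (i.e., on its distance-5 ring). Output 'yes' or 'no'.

Answer: no

Derivation:
|px - cx| = |-1 - (-1)| = 0
|py - cy| = |-5 - 2| = 7
|pz - cz| = |6 - (-1)| = 7
distance = (0+7+7)/2 = 14/2 = 7
radius = 5; distance != radius -> no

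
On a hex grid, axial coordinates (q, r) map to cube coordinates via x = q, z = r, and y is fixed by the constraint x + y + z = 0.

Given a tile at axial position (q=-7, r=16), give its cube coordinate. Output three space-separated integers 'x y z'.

x = q = -7
z = r = 16
y = -x - z = -(-7) - (16) = -9

Answer: -7 -9 16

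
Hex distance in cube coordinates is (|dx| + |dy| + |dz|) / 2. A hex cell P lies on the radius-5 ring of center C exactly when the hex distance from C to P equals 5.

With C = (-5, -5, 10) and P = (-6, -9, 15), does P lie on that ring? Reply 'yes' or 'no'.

Answer: yes

Derivation:
|px - cx| = |-6 - (-5)| = 1
|py - cy| = |-9 - (-5)| = 4
|pz - cz| = |15 - 10| = 5
distance = (1+4+5)/2 = 10/2 = 5
radius = 5; distance == radius -> yes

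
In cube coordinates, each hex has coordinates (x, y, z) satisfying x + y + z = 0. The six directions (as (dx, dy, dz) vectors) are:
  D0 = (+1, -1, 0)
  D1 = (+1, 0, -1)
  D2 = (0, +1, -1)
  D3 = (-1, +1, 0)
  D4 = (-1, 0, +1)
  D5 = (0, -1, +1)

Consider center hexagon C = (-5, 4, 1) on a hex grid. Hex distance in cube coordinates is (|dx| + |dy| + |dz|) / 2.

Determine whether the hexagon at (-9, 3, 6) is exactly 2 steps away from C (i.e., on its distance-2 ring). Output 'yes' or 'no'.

Answer: no

Derivation:
|px - cx| = |-9 - (-5)| = 4
|py - cy| = |3 - 4| = 1
|pz - cz| = |6 - 1| = 5
distance = (4+1+5)/2 = 10/2 = 5
radius = 2; distance != radius -> no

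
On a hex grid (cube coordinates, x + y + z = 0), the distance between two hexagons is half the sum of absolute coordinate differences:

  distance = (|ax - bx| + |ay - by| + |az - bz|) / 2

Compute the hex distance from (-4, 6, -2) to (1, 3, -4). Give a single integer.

|ax - bx| = |-4 - 1| = 5
|ay - by| = |6 - 3| = 3
|az - bz| = |-2 - (-4)| = 2
distance = (5 + 3 + 2) / 2 = 10 / 2 = 5

Answer: 5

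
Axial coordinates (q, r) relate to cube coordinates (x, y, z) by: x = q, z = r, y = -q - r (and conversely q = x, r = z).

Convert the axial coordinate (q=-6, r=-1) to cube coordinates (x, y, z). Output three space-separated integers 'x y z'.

Answer: -6 7 -1

Derivation:
x = q = -6
z = r = -1
y = -x - z = -(-6) - (-1) = 7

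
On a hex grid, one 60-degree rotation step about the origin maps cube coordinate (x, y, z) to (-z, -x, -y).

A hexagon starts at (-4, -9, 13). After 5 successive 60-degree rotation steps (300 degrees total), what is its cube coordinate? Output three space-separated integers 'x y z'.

Answer: 9 -13 4

Derivation:
Start: (-4, -9, 13)
Step 1: (-4, -9, 13) -> (-(13), -(-4), -(-9)) = (-13, 4, 9)
Step 2: (-13, 4, 9) -> (-(9), -(-13), -(4)) = (-9, 13, -4)
Step 3: (-9, 13, -4) -> (-(-4), -(-9), -(13)) = (4, 9, -13)
Step 4: (4, 9, -13) -> (-(-13), -(4), -(9)) = (13, -4, -9)
Step 5: (13, -4, -9) -> (-(-9), -(13), -(-4)) = (9, -13, 4)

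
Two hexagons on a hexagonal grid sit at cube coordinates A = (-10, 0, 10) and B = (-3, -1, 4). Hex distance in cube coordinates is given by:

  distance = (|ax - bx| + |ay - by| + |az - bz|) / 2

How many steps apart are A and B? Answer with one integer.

|ax - bx| = |-10 - (-3)| = 7
|ay - by| = |0 - (-1)| = 1
|az - bz| = |10 - 4| = 6
distance = (7 + 1 + 6) / 2 = 14 / 2 = 7

Answer: 7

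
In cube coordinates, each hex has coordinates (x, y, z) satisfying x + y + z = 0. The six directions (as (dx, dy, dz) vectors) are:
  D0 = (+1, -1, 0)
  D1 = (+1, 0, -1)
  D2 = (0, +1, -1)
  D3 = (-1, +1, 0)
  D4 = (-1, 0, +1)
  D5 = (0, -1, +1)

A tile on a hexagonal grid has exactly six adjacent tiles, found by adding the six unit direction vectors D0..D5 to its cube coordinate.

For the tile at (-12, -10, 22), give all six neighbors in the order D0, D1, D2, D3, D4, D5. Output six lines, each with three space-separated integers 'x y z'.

Answer: -11 -11 22
-11 -10 21
-12 -9 21
-13 -9 22
-13 -10 23
-12 -11 23

Derivation:
Center: (-12, -10, 22). Add each direction:
  D0: (-12, -10, 22) + (1, -1, 0) = (-11, -11, 22)
  D1: (-12, -10, 22) + (1, 0, -1) = (-11, -10, 21)
  D2: (-12, -10, 22) + (0, 1, -1) = (-12, -9, 21)
  D3: (-12, -10, 22) + (-1, 1, 0) = (-13, -9, 22)
  D4: (-12, -10, 22) + (-1, 0, 1) = (-13, -10, 23)
  D5: (-12, -10, 22) + (0, -1, 1) = (-12, -11, 23)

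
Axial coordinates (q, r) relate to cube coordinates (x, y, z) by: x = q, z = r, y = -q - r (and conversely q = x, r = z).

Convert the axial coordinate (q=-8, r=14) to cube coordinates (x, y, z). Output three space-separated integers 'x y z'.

x = q = -8
z = r = 14
y = -x - z = -(-8) - (14) = -6

Answer: -8 -6 14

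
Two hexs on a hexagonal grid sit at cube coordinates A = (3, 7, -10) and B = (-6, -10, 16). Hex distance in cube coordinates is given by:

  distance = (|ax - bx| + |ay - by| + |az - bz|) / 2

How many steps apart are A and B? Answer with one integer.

Answer: 26

Derivation:
|ax - bx| = |3 - (-6)| = 9
|ay - by| = |7 - (-10)| = 17
|az - bz| = |-10 - 16| = 26
distance = (9 + 17 + 26) / 2 = 52 / 2 = 26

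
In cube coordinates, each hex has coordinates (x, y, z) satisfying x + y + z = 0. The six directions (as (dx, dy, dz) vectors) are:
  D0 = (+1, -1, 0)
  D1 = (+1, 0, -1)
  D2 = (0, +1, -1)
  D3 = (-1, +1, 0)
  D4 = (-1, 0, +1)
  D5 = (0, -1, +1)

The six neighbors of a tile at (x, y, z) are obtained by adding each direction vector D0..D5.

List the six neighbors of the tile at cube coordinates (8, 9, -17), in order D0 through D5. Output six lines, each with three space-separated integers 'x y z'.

Answer: 9 8 -17
9 9 -18
8 10 -18
7 10 -17
7 9 -16
8 8 -16

Derivation:
Center: (8, 9, -17). Add each direction:
  D0: (8, 9, -17) + (1, -1, 0) = (9, 8, -17)
  D1: (8, 9, -17) + (1, 0, -1) = (9, 9, -18)
  D2: (8, 9, -17) + (0, 1, -1) = (8, 10, -18)
  D3: (8, 9, -17) + (-1, 1, 0) = (7, 10, -17)
  D4: (8, 9, -17) + (-1, 0, 1) = (7, 9, -16)
  D5: (8, 9, -17) + (0, -1, 1) = (8, 8, -16)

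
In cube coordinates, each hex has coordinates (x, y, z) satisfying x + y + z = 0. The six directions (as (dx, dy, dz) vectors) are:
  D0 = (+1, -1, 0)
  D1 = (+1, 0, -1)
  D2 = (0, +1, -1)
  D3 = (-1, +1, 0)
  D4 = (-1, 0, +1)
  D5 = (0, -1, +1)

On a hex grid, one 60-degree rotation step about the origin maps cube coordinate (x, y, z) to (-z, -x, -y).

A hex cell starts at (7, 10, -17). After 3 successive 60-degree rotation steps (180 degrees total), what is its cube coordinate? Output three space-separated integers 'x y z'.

Answer: -7 -10 17

Derivation:
Start: (7, 10, -17)
Step 1: (7, 10, -17) -> (-(-17), -(7), -(10)) = (17, -7, -10)
Step 2: (17, -7, -10) -> (-(-10), -(17), -(-7)) = (10, -17, 7)
Step 3: (10, -17, 7) -> (-(7), -(10), -(-17)) = (-7, -10, 17)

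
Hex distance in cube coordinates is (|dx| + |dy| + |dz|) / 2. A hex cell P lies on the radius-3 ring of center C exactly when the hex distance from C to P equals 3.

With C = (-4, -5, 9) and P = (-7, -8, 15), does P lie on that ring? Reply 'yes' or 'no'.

|px - cx| = |-7 - (-4)| = 3
|py - cy| = |-8 - (-5)| = 3
|pz - cz| = |15 - 9| = 6
distance = (3+3+6)/2 = 12/2 = 6
radius = 3; distance != radius -> no

Answer: no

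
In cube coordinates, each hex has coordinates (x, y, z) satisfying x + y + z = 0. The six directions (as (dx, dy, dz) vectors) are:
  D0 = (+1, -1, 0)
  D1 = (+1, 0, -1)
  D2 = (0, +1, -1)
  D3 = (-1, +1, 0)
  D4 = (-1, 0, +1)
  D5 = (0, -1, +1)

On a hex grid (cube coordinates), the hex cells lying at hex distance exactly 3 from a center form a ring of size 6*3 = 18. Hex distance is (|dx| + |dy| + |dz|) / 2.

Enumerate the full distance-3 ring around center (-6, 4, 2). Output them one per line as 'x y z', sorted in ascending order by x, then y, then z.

Walk ring at distance 3 from (-6, 4, 2):
Start at center + D4*3 = (-9, 4, 5)
  hex 0: (-9, 4, 5)
  hex 1: (-8, 3, 5)
  hex 2: (-7, 2, 5)
  hex 3: (-6, 1, 5)
  hex 4: (-5, 1, 4)
  hex 5: (-4, 1, 3)
  hex 6: (-3, 1, 2)
  hex 7: (-3, 2, 1)
  hex 8: (-3, 3, 0)
  hex 9: (-3, 4, -1)
  hex 10: (-4, 5, -1)
  hex 11: (-5, 6, -1)
  hex 12: (-6, 7, -1)
  hex 13: (-7, 7, 0)
  hex 14: (-8, 7, 1)
  hex 15: (-9, 7, 2)
  hex 16: (-9, 6, 3)
  hex 17: (-9, 5, 4)
Sorted: 18 hexes.

Answer: -9 4 5
-9 5 4
-9 6 3
-9 7 2
-8 3 5
-8 7 1
-7 2 5
-7 7 0
-6 1 5
-6 7 -1
-5 1 4
-5 6 -1
-4 1 3
-4 5 -1
-3 1 2
-3 2 1
-3 3 0
-3 4 -1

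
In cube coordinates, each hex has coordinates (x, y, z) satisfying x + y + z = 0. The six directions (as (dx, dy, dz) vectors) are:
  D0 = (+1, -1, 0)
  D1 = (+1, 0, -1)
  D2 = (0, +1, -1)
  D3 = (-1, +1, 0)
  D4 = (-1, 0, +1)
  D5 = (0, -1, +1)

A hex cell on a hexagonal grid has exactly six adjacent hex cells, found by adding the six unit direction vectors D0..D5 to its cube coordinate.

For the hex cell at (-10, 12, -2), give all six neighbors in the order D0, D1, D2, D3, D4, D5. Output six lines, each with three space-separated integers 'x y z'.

Answer: -9 11 -2
-9 12 -3
-10 13 -3
-11 13 -2
-11 12 -1
-10 11 -1

Derivation:
Center: (-10, 12, -2). Add each direction:
  D0: (-10, 12, -2) + (1, -1, 0) = (-9, 11, -2)
  D1: (-10, 12, -2) + (1, 0, -1) = (-9, 12, -3)
  D2: (-10, 12, -2) + (0, 1, -1) = (-10, 13, -3)
  D3: (-10, 12, -2) + (-1, 1, 0) = (-11, 13, -2)
  D4: (-10, 12, -2) + (-1, 0, 1) = (-11, 12, -1)
  D5: (-10, 12, -2) + (0, -1, 1) = (-10, 11, -1)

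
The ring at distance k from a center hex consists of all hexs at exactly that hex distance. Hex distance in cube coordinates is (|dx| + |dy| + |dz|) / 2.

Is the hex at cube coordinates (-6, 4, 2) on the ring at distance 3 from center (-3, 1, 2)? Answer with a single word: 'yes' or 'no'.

|px - cx| = |-6 - (-3)| = 3
|py - cy| = |4 - 1| = 3
|pz - cz| = |2 - 2| = 0
distance = (3+3+0)/2 = 6/2 = 3
radius = 3; distance == radius -> yes

Answer: yes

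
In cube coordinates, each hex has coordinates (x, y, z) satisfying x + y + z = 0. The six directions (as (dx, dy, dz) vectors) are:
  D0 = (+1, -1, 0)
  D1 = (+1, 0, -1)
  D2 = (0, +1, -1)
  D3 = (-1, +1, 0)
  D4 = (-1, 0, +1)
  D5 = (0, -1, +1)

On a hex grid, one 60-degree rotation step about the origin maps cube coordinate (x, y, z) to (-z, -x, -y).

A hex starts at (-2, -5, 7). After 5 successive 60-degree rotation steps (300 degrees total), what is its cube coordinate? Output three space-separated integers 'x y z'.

Start: (-2, -5, 7)
Step 1: (-2, -5, 7) -> (-(7), -(-2), -(-5)) = (-7, 2, 5)
Step 2: (-7, 2, 5) -> (-(5), -(-7), -(2)) = (-5, 7, -2)
Step 3: (-5, 7, -2) -> (-(-2), -(-5), -(7)) = (2, 5, -7)
Step 4: (2, 5, -7) -> (-(-7), -(2), -(5)) = (7, -2, -5)
Step 5: (7, -2, -5) -> (-(-5), -(7), -(-2)) = (5, -7, 2)

Answer: 5 -7 2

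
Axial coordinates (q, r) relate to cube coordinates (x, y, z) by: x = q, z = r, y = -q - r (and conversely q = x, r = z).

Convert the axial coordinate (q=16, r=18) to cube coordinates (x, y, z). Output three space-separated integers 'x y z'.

Answer: 16 -34 18

Derivation:
x = q = 16
z = r = 18
y = -x - z = -(16) - (18) = -34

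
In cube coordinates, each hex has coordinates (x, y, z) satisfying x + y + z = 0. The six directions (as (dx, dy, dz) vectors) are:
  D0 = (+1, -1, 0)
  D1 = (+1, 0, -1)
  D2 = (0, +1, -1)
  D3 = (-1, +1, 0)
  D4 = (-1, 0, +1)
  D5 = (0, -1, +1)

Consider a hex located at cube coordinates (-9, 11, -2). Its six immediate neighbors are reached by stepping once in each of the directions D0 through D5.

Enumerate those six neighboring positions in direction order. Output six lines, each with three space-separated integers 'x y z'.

Answer: -8 10 -2
-8 11 -3
-9 12 -3
-10 12 -2
-10 11 -1
-9 10 -1

Derivation:
Center: (-9, 11, -2). Add each direction:
  D0: (-9, 11, -2) + (1, -1, 0) = (-8, 10, -2)
  D1: (-9, 11, -2) + (1, 0, -1) = (-8, 11, -3)
  D2: (-9, 11, -2) + (0, 1, -1) = (-9, 12, -3)
  D3: (-9, 11, -2) + (-1, 1, 0) = (-10, 12, -2)
  D4: (-9, 11, -2) + (-1, 0, 1) = (-10, 11, -1)
  D5: (-9, 11, -2) + (0, -1, 1) = (-9, 10, -1)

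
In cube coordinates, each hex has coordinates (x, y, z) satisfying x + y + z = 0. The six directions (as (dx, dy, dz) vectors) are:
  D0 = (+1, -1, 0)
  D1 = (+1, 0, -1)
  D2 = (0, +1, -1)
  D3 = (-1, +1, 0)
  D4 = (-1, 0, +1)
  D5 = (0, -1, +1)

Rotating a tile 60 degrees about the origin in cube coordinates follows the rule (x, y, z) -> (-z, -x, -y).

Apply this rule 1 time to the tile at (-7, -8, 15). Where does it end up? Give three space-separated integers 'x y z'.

Start: (-7, -8, 15)
Step 1: (-7, -8, 15) -> (-(15), -(-7), -(-8)) = (-15, 7, 8)

Answer: -15 7 8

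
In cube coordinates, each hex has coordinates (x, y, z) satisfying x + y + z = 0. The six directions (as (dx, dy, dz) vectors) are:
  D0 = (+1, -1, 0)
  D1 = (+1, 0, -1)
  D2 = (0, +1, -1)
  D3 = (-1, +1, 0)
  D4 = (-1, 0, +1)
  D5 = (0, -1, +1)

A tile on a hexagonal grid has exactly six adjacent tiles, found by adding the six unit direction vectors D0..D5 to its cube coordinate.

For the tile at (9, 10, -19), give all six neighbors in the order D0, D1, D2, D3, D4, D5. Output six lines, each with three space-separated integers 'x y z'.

Answer: 10 9 -19
10 10 -20
9 11 -20
8 11 -19
8 10 -18
9 9 -18

Derivation:
Center: (9, 10, -19). Add each direction:
  D0: (9, 10, -19) + (1, -1, 0) = (10, 9, -19)
  D1: (9, 10, -19) + (1, 0, -1) = (10, 10, -20)
  D2: (9, 10, -19) + (0, 1, -1) = (9, 11, -20)
  D3: (9, 10, -19) + (-1, 1, 0) = (8, 11, -19)
  D4: (9, 10, -19) + (-1, 0, 1) = (8, 10, -18)
  D5: (9, 10, -19) + (0, -1, 1) = (9, 9, -18)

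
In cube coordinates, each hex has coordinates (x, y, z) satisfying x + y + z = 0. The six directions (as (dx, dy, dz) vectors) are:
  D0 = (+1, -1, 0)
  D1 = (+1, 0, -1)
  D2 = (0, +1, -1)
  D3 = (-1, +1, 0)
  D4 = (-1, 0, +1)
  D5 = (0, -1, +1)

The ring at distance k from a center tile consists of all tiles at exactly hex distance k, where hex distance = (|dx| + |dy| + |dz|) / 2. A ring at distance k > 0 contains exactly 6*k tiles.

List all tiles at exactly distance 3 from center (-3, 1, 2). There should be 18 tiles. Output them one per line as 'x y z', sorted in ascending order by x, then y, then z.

Walk ring at distance 3 from (-3, 1, 2):
Start at center + D4*3 = (-6, 1, 5)
  hex 0: (-6, 1, 5)
  hex 1: (-5, 0, 5)
  hex 2: (-4, -1, 5)
  hex 3: (-3, -2, 5)
  hex 4: (-2, -2, 4)
  hex 5: (-1, -2, 3)
  hex 6: (0, -2, 2)
  hex 7: (0, -1, 1)
  hex 8: (0, 0, 0)
  hex 9: (0, 1, -1)
  hex 10: (-1, 2, -1)
  hex 11: (-2, 3, -1)
  hex 12: (-3, 4, -1)
  hex 13: (-4, 4, 0)
  hex 14: (-5, 4, 1)
  hex 15: (-6, 4, 2)
  hex 16: (-6, 3, 3)
  hex 17: (-6, 2, 4)
Sorted: 18 hexes.

Answer: -6 1 5
-6 2 4
-6 3 3
-6 4 2
-5 0 5
-5 4 1
-4 -1 5
-4 4 0
-3 -2 5
-3 4 -1
-2 -2 4
-2 3 -1
-1 -2 3
-1 2 -1
0 -2 2
0 -1 1
0 0 0
0 1 -1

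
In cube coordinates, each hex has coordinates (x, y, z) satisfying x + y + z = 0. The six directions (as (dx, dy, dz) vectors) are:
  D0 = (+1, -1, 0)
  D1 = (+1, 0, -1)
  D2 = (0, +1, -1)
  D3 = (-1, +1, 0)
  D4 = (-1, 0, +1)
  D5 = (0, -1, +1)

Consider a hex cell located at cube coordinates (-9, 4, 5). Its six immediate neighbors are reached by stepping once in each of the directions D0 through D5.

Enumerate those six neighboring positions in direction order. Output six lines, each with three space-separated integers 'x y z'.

Answer: -8 3 5
-8 4 4
-9 5 4
-10 5 5
-10 4 6
-9 3 6

Derivation:
Center: (-9, 4, 5). Add each direction:
  D0: (-9, 4, 5) + (1, -1, 0) = (-8, 3, 5)
  D1: (-9, 4, 5) + (1, 0, -1) = (-8, 4, 4)
  D2: (-9, 4, 5) + (0, 1, -1) = (-9, 5, 4)
  D3: (-9, 4, 5) + (-1, 1, 0) = (-10, 5, 5)
  D4: (-9, 4, 5) + (-1, 0, 1) = (-10, 4, 6)
  D5: (-9, 4, 5) + (0, -1, 1) = (-9, 3, 6)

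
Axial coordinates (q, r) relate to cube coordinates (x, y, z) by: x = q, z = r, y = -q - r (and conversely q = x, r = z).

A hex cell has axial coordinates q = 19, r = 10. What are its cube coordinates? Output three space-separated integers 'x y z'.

Answer: 19 -29 10

Derivation:
x = q = 19
z = r = 10
y = -x - z = -(19) - (10) = -29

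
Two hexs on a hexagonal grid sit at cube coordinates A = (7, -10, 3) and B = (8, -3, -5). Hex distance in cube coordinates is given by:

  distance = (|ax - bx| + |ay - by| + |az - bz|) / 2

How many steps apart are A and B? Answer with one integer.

|ax - bx| = |7 - 8| = 1
|ay - by| = |-10 - (-3)| = 7
|az - bz| = |3 - (-5)| = 8
distance = (1 + 7 + 8) / 2 = 16 / 2 = 8

Answer: 8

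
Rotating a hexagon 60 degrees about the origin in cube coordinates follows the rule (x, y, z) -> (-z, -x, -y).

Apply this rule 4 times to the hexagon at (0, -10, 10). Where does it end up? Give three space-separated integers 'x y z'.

Start: (0, -10, 10)
Step 1: (0, -10, 10) -> (-(10), -(0), -(-10)) = (-10, 0, 10)
Step 2: (-10, 0, 10) -> (-(10), -(-10), -(0)) = (-10, 10, 0)
Step 3: (-10, 10, 0) -> (-(0), -(-10), -(10)) = (0, 10, -10)
Step 4: (0, 10, -10) -> (-(-10), -(0), -(10)) = (10, 0, -10)

Answer: 10 0 -10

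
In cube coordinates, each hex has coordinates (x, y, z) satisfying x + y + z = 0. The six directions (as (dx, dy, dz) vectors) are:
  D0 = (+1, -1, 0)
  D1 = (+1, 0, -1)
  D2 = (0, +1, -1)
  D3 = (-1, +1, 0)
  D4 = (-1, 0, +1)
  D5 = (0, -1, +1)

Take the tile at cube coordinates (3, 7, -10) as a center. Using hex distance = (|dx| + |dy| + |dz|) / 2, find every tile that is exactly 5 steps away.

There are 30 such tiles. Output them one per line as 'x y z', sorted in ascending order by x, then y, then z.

Walk ring at distance 5 from (3, 7, -10):
Start at center + D4*5 = (-2, 7, -5)
  hex 0: (-2, 7, -5)
  hex 1: (-1, 6, -5)
  hex 2: (0, 5, -5)
  hex 3: (1, 4, -5)
  hex 4: (2, 3, -5)
  hex 5: (3, 2, -5)
  hex 6: (4, 2, -6)
  hex 7: (5, 2, -7)
  hex 8: (6, 2, -8)
  hex 9: (7, 2, -9)
  hex 10: (8, 2, -10)
  hex 11: (8, 3, -11)
  hex 12: (8, 4, -12)
  hex 13: (8, 5, -13)
  hex 14: (8, 6, -14)
  hex 15: (8, 7, -15)
  hex 16: (7, 8, -15)
  hex 17: (6, 9, -15)
  hex 18: (5, 10, -15)
  hex 19: (4, 11, -15)
  hex 20: (3, 12, -15)
  hex 21: (2, 12, -14)
  hex 22: (1, 12, -13)
  hex 23: (0, 12, -12)
  hex 24: (-1, 12, -11)
  hex 25: (-2, 12, -10)
  hex 26: (-2, 11, -9)
  hex 27: (-2, 10, -8)
  hex 28: (-2, 9, -7)
  hex 29: (-2, 8, -6)
Sorted: 30 hexes.

Answer: -2 7 -5
-2 8 -6
-2 9 -7
-2 10 -8
-2 11 -9
-2 12 -10
-1 6 -5
-1 12 -11
0 5 -5
0 12 -12
1 4 -5
1 12 -13
2 3 -5
2 12 -14
3 2 -5
3 12 -15
4 2 -6
4 11 -15
5 2 -7
5 10 -15
6 2 -8
6 9 -15
7 2 -9
7 8 -15
8 2 -10
8 3 -11
8 4 -12
8 5 -13
8 6 -14
8 7 -15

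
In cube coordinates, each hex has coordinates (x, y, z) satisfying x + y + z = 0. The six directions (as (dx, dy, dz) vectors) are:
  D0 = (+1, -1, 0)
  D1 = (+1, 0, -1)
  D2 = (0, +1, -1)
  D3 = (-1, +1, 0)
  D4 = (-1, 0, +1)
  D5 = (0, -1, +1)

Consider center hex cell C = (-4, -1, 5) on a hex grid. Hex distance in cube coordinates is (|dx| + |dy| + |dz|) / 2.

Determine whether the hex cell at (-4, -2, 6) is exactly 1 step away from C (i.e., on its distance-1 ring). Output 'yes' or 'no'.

|px - cx| = |-4 - (-4)| = 0
|py - cy| = |-2 - (-1)| = 1
|pz - cz| = |6 - 5| = 1
distance = (0+1+1)/2 = 2/2 = 1
radius = 1; distance == radius -> yes

Answer: yes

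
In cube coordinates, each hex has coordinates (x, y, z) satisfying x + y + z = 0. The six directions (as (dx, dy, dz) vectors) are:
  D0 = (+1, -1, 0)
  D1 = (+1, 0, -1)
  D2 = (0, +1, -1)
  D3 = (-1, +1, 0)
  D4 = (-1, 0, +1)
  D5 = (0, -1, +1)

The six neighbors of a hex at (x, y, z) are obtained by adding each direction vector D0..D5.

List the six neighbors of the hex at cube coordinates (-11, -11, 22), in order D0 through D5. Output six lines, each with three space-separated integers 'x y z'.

Answer: -10 -12 22
-10 -11 21
-11 -10 21
-12 -10 22
-12 -11 23
-11 -12 23

Derivation:
Center: (-11, -11, 22). Add each direction:
  D0: (-11, -11, 22) + (1, -1, 0) = (-10, -12, 22)
  D1: (-11, -11, 22) + (1, 0, -1) = (-10, -11, 21)
  D2: (-11, -11, 22) + (0, 1, -1) = (-11, -10, 21)
  D3: (-11, -11, 22) + (-1, 1, 0) = (-12, -10, 22)
  D4: (-11, -11, 22) + (-1, 0, 1) = (-12, -11, 23)
  D5: (-11, -11, 22) + (0, -1, 1) = (-11, -12, 23)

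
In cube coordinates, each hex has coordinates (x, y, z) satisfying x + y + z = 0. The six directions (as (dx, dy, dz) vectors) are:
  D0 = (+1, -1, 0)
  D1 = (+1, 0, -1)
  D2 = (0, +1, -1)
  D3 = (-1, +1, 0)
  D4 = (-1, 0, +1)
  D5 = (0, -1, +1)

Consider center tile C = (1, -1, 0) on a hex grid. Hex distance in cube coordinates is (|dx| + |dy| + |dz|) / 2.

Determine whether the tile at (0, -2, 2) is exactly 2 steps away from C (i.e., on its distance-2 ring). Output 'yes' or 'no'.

|px - cx| = |0 - 1| = 1
|py - cy| = |-2 - (-1)| = 1
|pz - cz| = |2 - 0| = 2
distance = (1+1+2)/2 = 4/2 = 2
radius = 2; distance == radius -> yes

Answer: yes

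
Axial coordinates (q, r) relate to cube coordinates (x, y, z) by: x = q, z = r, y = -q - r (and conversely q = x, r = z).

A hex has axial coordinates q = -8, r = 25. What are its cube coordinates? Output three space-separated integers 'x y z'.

x = q = -8
z = r = 25
y = -x - z = -(-8) - (25) = -17

Answer: -8 -17 25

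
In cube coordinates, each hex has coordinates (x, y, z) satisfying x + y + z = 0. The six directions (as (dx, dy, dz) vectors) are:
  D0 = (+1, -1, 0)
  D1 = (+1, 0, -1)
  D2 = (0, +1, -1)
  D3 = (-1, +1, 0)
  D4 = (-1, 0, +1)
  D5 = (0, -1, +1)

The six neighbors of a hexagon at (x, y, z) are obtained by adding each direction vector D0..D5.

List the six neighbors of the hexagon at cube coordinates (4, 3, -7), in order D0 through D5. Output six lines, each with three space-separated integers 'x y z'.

Answer: 5 2 -7
5 3 -8
4 4 -8
3 4 -7
3 3 -6
4 2 -6

Derivation:
Center: (4, 3, -7). Add each direction:
  D0: (4, 3, -7) + (1, -1, 0) = (5, 2, -7)
  D1: (4, 3, -7) + (1, 0, -1) = (5, 3, -8)
  D2: (4, 3, -7) + (0, 1, -1) = (4, 4, -8)
  D3: (4, 3, -7) + (-1, 1, 0) = (3, 4, -7)
  D4: (4, 3, -7) + (-1, 0, 1) = (3, 3, -6)
  D5: (4, 3, -7) + (0, -1, 1) = (4, 2, -6)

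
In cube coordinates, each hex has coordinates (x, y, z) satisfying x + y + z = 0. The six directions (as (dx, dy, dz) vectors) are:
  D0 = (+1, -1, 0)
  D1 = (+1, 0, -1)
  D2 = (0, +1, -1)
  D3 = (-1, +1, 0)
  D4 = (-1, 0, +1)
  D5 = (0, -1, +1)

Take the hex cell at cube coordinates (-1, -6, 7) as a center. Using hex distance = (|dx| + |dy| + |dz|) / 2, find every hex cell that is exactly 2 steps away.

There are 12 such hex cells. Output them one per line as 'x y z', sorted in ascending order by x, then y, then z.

Answer: -3 -6 9
-3 -5 8
-3 -4 7
-2 -7 9
-2 -4 6
-1 -8 9
-1 -4 5
0 -8 8
0 -5 5
1 -8 7
1 -7 6
1 -6 5

Derivation:
Walk ring at distance 2 from (-1, -6, 7):
Start at center + D4*2 = (-3, -6, 9)
  hex 0: (-3, -6, 9)
  hex 1: (-2, -7, 9)
  hex 2: (-1, -8, 9)
  hex 3: (0, -8, 8)
  hex 4: (1, -8, 7)
  hex 5: (1, -7, 6)
  hex 6: (1, -6, 5)
  hex 7: (0, -5, 5)
  hex 8: (-1, -4, 5)
  hex 9: (-2, -4, 6)
  hex 10: (-3, -4, 7)
  hex 11: (-3, -5, 8)
Sorted: 12 hexes.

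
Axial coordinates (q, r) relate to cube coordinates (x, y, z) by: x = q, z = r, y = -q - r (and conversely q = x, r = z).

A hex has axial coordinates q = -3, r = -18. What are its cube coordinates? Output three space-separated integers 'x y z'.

Answer: -3 21 -18

Derivation:
x = q = -3
z = r = -18
y = -x - z = -(-3) - (-18) = 21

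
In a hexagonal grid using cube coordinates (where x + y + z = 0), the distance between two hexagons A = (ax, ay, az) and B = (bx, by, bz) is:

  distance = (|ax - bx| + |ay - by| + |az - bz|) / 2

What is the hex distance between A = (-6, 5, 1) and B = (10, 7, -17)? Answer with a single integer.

|ax - bx| = |-6 - 10| = 16
|ay - by| = |5 - 7| = 2
|az - bz| = |1 - (-17)| = 18
distance = (16 + 2 + 18) / 2 = 36 / 2 = 18

Answer: 18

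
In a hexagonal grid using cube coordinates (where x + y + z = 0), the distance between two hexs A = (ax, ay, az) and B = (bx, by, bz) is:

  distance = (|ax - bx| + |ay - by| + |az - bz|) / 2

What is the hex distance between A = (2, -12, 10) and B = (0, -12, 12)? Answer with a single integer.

|ax - bx| = |2 - 0| = 2
|ay - by| = |-12 - (-12)| = 0
|az - bz| = |10 - 12| = 2
distance = (2 + 0 + 2) / 2 = 4 / 2 = 2

Answer: 2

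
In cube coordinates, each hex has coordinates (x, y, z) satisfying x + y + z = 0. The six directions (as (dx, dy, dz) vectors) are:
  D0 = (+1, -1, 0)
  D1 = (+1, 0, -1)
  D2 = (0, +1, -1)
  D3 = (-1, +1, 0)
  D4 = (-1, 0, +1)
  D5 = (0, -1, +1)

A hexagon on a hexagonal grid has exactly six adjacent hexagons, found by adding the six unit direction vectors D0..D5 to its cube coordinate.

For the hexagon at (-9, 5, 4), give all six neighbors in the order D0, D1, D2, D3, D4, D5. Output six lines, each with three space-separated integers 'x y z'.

Answer: -8 4 4
-8 5 3
-9 6 3
-10 6 4
-10 5 5
-9 4 5

Derivation:
Center: (-9, 5, 4). Add each direction:
  D0: (-9, 5, 4) + (1, -1, 0) = (-8, 4, 4)
  D1: (-9, 5, 4) + (1, 0, -1) = (-8, 5, 3)
  D2: (-9, 5, 4) + (0, 1, -1) = (-9, 6, 3)
  D3: (-9, 5, 4) + (-1, 1, 0) = (-10, 6, 4)
  D4: (-9, 5, 4) + (-1, 0, 1) = (-10, 5, 5)
  D5: (-9, 5, 4) + (0, -1, 1) = (-9, 4, 5)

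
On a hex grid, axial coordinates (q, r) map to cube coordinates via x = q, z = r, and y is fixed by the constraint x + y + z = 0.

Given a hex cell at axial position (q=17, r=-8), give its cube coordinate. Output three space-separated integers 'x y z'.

Answer: 17 -9 -8

Derivation:
x = q = 17
z = r = -8
y = -x - z = -(17) - (-8) = -9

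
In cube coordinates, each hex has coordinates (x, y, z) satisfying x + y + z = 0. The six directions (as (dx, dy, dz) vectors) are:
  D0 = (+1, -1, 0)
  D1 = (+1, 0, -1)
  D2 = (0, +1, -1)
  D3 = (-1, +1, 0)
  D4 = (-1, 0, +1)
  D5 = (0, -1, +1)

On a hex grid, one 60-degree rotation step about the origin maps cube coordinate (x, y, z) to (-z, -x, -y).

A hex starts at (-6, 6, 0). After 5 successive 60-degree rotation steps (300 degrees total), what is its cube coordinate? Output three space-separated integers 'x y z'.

Answer: -6 0 6

Derivation:
Start: (-6, 6, 0)
Step 1: (-6, 6, 0) -> (-(0), -(-6), -(6)) = (0, 6, -6)
Step 2: (0, 6, -6) -> (-(-6), -(0), -(6)) = (6, 0, -6)
Step 3: (6, 0, -6) -> (-(-6), -(6), -(0)) = (6, -6, 0)
Step 4: (6, -6, 0) -> (-(0), -(6), -(-6)) = (0, -6, 6)
Step 5: (0, -6, 6) -> (-(6), -(0), -(-6)) = (-6, 0, 6)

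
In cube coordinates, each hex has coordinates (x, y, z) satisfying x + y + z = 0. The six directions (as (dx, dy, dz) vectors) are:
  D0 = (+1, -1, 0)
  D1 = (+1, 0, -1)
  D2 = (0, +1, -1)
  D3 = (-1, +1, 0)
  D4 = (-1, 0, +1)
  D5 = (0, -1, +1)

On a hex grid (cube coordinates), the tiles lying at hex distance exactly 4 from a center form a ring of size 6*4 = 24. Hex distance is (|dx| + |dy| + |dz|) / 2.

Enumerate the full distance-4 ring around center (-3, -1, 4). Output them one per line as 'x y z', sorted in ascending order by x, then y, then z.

Walk ring at distance 4 from (-3, -1, 4):
Start at center + D4*4 = (-7, -1, 8)
  hex 0: (-7, -1, 8)
  hex 1: (-6, -2, 8)
  hex 2: (-5, -3, 8)
  hex 3: (-4, -4, 8)
  hex 4: (-3, -5, 8)
  hex 5: (-2, -5, 7)
  hex 6: (-1, -5, 6)
  hex 7: (0, -5, 5)
  hex 8: (1, -5, 4)
  hex 9: (1, -4, 3)
  hex 10: (1, -3, 2)
  hex 11: (1, -2, 1)
  hex 12: (1, -1, 0)
  hex 13: (0, 0, 0)
  hex 14: (-1, 1, 0)
  hex 15: (-2, 2, 0)
  hex 16: (-3, 3, 0)
  hex 17: (-4, 3, 1)
  hex 18: (-5, 3, 2)
  hex 19: (-6, 3, 3)
  hex 20: (-7, 3, 4)
  hex 21: (-7, 2, 5)
  hex 22: (-7, 1, 6)
  hex 23: (-7, 0, 7)
Sorted: 24 hexes.

Answer: -7 -1 8
-7 0 7
-7 1 6
-7 2 5
-7 3 4
-6 -2 8
-6 3 3
-5 -3 8
-5 3 2
-4 -4 8
-4 3 1
-3 -5 8
-3 3 0
-2 -5 7
-2 2 0
-1 -5 6
-1 1 0
0 -5 5
0 0 0
1 -5 4
1 -4 3
1 -3 2
1 -2 1
1 -1 0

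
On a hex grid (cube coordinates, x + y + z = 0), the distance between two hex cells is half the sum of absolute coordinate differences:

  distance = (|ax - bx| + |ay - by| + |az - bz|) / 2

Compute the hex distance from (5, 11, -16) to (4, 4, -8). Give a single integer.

|ax - bx| = |5 - 4| = 1
|ay - by| = |11 - 4| = 7
|az - bz| = |-16 - (-8)| = 8
distance = (1 + 7 + 8) / 2 = 16 / 2 = 8

Answer: 8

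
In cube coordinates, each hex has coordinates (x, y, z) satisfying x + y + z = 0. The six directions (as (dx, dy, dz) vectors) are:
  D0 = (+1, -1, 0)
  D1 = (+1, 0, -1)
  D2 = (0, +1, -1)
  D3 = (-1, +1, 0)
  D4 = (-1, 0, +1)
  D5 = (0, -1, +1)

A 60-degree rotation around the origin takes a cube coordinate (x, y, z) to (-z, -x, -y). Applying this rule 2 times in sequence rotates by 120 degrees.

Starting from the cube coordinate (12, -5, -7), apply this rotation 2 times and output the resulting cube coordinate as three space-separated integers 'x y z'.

Answer: -5 -7 12

Derivation:
Start: (12, -5, -7)
Step 1: (12, -5, -7) -> (-(-7), -(12), -(-5)) = (7, -12, 5)
Step 2: (7, -12, 5) -> (-(5), -(7), -(-12)) = (-5, -7, 12)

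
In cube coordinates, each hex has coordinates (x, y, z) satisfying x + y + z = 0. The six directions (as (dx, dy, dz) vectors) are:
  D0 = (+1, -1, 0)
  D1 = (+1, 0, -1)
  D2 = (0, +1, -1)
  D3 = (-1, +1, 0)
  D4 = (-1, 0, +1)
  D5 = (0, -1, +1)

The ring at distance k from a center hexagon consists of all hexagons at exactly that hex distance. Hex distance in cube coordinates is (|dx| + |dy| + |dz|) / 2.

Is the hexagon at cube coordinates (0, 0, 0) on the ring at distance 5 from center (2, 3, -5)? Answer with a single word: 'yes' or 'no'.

Answer: yes

Derivation:
|px - cx| = |0 - 2| = 2
|py - cy| = |0 - 3| = 3
|pz - cz| = |0 - (-5)| = 5
distance = (2+3+5)/2 = 10/2 = 5
radius = 5; distance == radius -> yes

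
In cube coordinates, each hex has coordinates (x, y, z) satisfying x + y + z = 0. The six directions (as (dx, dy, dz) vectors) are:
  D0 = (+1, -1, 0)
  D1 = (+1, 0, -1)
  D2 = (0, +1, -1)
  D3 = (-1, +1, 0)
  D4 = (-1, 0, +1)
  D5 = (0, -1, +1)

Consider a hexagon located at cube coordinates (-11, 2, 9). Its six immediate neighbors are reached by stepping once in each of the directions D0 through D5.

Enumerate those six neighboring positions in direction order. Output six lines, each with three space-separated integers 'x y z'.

Center: (-11, 2, 9). Add each direction:
  D0: (-11, 2, 9) + (1, -1, 0) = (-10, 1, 9)
  D1: (-11, 2, 9) + (1, 0, -1) = (-10, 2, 8)
  D2: (-11, 2, 9) + (0, 1, -1) = (-11, 3, 8)
  D3: (-11, 2, 9) + (-1, 1, 0) = (-12, 3, 9)
  D4: (-11, 2, 9) + (-1, 0, 1) = (-12, 2, 10)
  D5: (-11, 2, 9) + (0, -1, 1) = (-11, 1, 10)

Answer: -10 1 9
-10 2 8
-11 3 8
-12 3 9
-12 2 10
-11 1 10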